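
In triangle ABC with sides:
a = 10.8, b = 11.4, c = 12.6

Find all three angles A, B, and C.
By the law of cosines:
cos(A) = (b² + c² - a²)/(2bc) = 0.598997  →  A = 53.2°
cos(B) = (a² + c² - b²)/(2ac) = 0.534392  →  B = 57.7°
cos(C) = (a² + b² - c²)/(2ab) = 0.356725  →  C = 69.1°
Check: A + B + C = 180.0° ✓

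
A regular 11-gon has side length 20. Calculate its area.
For a regular 11-gon with side length s = 20:
Apothem a = s / (2*tan(pi/11)) = 20 / (2*tan(pi/11)) ≈ 34.0569
Perimeter P = 11 * 20 = 220
Area = (1/2) * P * a = (1/2) * 220 * 34.0569 = 3746.26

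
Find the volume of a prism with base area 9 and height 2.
Volume = base area * height
Volume = 9 * 2
Volume = 18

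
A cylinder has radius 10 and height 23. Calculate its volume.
Volume = pi * r² * h
Volume = pi * 10² * 23
Volume = pi * 100 * 23
Volume = pi * 2300
Volume = 7225.66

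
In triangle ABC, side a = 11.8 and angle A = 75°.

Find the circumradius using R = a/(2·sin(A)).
R = a/(2·sin(A)) = 11.8/(2·sin(75°))
R = 11.8/(2·0.965926) = 11.8/1.931852 = 6.108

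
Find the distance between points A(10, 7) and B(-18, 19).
Using the distance formula: d = sqrt((x₂-x₁)² + (y₂-y₁)²)
dx = (-18) - 10 = -28
dy = 19 - 7 = 12
d = sqrt((-28)² + 12²) = sqrt(784 + 144) = sqrt(928) = 30.46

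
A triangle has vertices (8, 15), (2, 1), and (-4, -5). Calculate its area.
Using the coordinate formula: Area = (1/2)|x₁(y₂-y₃) + x₂(y₃-y₁) + x₃(y₁-y₂)|
Area = (1/2)|8(1-(-5)) + 2((-5)-15) + (-4)(15-1)|
Area = (1/2)|8*6 + 2*(-20) + (-4)*14|
Area = (1/2)|48 + (-40) + (-56)|
Area = (1/2)*48 = 24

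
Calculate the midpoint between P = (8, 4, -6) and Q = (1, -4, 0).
Midpoint = ((8+1)/2, (4-4)/2, (-6+0)/2) = (4.5, 0, -3)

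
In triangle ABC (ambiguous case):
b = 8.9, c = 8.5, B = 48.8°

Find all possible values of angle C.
sin(C)/c = sin(B)/b  →  sin(C) = c·sin(B)/b = 8.5·sin(48.8°)/8.9 = 0.718599
C₁ = arcsin(0.718599) = 45.94°,  C₂ = 180° - C₁ = 134.06°
Check C₂: A = 180° - 48.8° - 134.06° = -2.86° ≤ 0, rejected
C = 45.94° (one solution)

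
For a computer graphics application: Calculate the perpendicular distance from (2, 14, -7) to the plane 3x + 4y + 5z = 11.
d = |3(2) + 4(14) + 5(-7) - (11)| / √(3² + 4² + 5²) = 16/√50 = 2.263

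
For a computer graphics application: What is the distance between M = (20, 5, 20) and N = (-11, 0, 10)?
d = √[(-31)² + (-5)² + (-10)²] = √1086 = 32.95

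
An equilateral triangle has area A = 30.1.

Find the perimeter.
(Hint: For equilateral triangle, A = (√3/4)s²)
A = (√3/4)s²  →  s² = 4A/√3 = 4·30.1/√3 = 69.513
s = 8.33744
Perimeter = 3s = 25.01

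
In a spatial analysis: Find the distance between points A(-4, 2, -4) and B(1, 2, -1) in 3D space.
d = √[(5)² + (0)² + (3)²] = √34 = 5.831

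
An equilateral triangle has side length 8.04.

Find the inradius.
For an equilateral triangle, r = s/(2√3) where s is the side.
r = 8.04/(2√3) = 8.04/3.464102 = 2.321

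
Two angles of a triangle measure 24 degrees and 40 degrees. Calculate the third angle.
Sum of angles in a triangle = 180 degrees
Third angle = 180 - 24 - 40
Third angle = 116 degrees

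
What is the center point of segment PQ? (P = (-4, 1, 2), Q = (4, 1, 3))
Midpoint = ((-4+4)/2, (1+1)/2, (2+3)/2) = (0, 1, 2.5)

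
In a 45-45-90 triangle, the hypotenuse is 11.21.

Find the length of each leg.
In a 45-45-90 triangle, hypotenuse = leg·√2  →  leg = hypotenuse/√2
leg = 11.21/√2 = 7.927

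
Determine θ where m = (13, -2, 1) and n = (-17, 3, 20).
m·n = -207, |m|² = 174, |n|² = 698
cos θ = -207/√121452 ≈ -0.594
θ ≈ 126.4°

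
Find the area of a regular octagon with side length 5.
For a regular 8-gon with side length s = 5:
Apothem a = s / (2*tan(pi/8)) = 5 / (2*tan(pi/8)) ≈ 6.0355
Perimeter P = 8 * 5 = 40
Area = (1/2) * P * a = (1/2) * 40 * 6.0355 = 120.71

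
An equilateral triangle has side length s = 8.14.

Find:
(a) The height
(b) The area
(a) Height h = s·√3/2 = 8.14·√3/2 = 7.049
(b) Area = (√3/4)·s² = (√3/4)·8.14² = (√3/4)·66.2596 = 28.69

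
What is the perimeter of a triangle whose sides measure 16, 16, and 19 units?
Perimeter = sum of all sides
Perimeter = 16 + 16 + 19
Perimeter = 51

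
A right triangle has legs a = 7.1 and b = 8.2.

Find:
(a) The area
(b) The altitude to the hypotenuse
(a) Area = ½ab = ½·7.1·8.2 = 29.11
(b) Hypotenuse c = √(7.1² + 8.2²) = √117.65 = 10.8467
    Area = ½·c·h_c  →  h_c = 2·Area/c = 2·29.11/10.8467 = 5.368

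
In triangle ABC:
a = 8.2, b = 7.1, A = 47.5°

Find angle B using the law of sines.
sin(B)/b = sin(A)/a
sin(B) = b·sin(A)/a = 7.1·sin(47.5°)/8.2 = 0.638374
B = arcsin(0.638374) = 39.67°  (b ≤ a, so B ≤ A and the acute solution is unique)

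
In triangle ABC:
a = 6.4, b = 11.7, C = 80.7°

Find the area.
Using A = ½ab·sin(C):
A = ½·6.4·11.7·sin(80.7°) = ½·74.88·0.986856 = 36.95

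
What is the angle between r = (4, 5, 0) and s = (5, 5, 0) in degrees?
r·s = 45, |r|² = 41, |s|² = 50
cos θ = 45/√2050 ≈ 0.9939
θ ≈ 6.34°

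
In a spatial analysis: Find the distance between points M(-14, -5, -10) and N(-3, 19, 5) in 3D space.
d = √[(11)² + (24)² + (15)²] = √922 = 30.36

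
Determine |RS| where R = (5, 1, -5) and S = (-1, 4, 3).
d = √[(-6)² + (3)² + (8)²] = √109 = 10.44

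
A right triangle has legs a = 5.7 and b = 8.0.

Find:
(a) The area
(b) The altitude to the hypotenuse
(a) Area = ½ab = ½·5.7·8.0 = 22.8
(b) Hypotenuse c = √(5.7² + 8.0²) = √96.49 = 9.82293
    Area = ½·c·h_c  →  h_c = 2·Area/c = 2·22.8/9.82293 = 4.642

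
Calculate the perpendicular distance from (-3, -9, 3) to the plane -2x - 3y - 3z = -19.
d = |(-2)(-3) + (-3)(-9) + (-3)(3) - (-19)| / √((-2)² + (-3)² + (-3)²) = 43/√22 = 9.168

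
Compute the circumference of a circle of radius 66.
Circumference = 2 * pi * r
Circumference = 2 * pi * 66
Circumference = 414.69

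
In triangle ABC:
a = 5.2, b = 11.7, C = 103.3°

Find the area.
Using A = ½ab·sin(C):
A = ½·5.2·11.7·sin(103.3°) = ½·60.84·0.973179 = 29.6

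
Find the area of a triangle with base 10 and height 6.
Area = (1/2) * base * height
Area = (1/2) * 10 * 6
Area = 30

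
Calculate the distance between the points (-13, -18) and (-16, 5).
Using the distance formula: d = sqrt((x₂-x₁)² + (y₂-y₁)²)
dx = (-16) - (-13) = -3
dy = 5 - (-18) = 23
d = sqrt((-3)² + 23²) = sqrt(9 + 529) = sqrt(538) = 23.19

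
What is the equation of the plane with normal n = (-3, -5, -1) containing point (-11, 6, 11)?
d = n·P = (-3)(-11) + (-5)(6) + (-1)(11) = -8
Plane: -3x - 5y - z = -8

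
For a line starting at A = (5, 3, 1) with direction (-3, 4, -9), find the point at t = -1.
P(-1) = (5 + (-3)(-1), 3 + 4(-1), 1 + (-9)(-1)) = (8, -1, 10)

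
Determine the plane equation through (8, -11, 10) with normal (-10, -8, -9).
d = n·P = (-10)(8) + (-8)(-11) + (-9)(10) = -82
Plane: -10x - 8y - 9z = -82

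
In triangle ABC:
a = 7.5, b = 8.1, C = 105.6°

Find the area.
Using A = ½ab·sin(C):
A = ½·7.5·8.1·sin(105.6°) = ½·60.75·0.963163 = 29.26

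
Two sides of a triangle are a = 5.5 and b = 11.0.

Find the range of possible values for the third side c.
By the triangle inequality: |a - b| < c < a + b
|5.5 - 11.0| < c < 5.5 + 11.0
5.5 < c < 16.5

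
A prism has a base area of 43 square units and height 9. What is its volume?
Volume = base area * height
Volume = 43 * 9
Volume = 387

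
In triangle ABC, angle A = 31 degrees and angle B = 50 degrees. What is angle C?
Sum of angles in a triangle = 180 degrees
Third angle = 180 - 31 - 50
Third angle = 99 degrees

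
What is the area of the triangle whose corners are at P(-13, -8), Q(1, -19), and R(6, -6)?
Using the coordinate formula: Area = (1/2)|x₁(y₂-y₃) + x₂(y₃-y₁) + x₃(y₁-y₂)|
Area = (1/2)|(-13)((-19)-(-6)) + 1((-6)-(-8)) + 6((-8)-(-19))|
Area = (1/2)|(-13)*(-13) + 1*2 + 6*11|
Area = (1/2)|169 + 2 + 66|
Area = (1/2)*237 = 118.50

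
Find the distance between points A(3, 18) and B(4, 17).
Using the distance formula: d = sqrt((x₂-x₁)² + (y₂-y₁)²)
dx = 4 - 3 = 1
dy = 17 - 18 = -1
d = sqrt(1² + (-1)²) = sqrt(1 + 1) = sqrt(2) = 1.41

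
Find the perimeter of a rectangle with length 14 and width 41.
Perimeter = 2 * (length + width)
Perimeter = 2 * (14 + 41)
Perimeter = 2 * 55
Perimeter = 110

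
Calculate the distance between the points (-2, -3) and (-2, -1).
Using the distance formula: d = sqrt((x₂-x₁)² + (y₂-y₁)²)
dx = (-2) - (-2) = 0
dy = (-1) - (-3) = 2
d = sqrt(0² + 2²) = sqrt(0 + 4) = sqrt(4) = 2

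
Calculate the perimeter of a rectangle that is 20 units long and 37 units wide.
Perimeter = 2 * (length + width)
Perimeter = 2 * (20 + 37)
Perimeter = 2 * 57
Perimeter = 114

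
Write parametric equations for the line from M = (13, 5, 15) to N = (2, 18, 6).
Direction vector d = N - M = (-11, 13, -9)
x = 13 - 11t, y = 5 + 13t, z = 15 - 9t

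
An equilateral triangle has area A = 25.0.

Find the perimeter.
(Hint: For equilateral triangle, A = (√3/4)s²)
A = (√3/4)s²  →  s² = 4A/√3 = 4·25.0/√3 = 57.735
s = 7.59836
Perimeter = 3s = 22.8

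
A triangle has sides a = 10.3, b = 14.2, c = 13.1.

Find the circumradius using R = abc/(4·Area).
s = (a+b+c)/2 = 18.8
Area = √(s(s-a)(s-b)(s-c)) = √(18.8·8.5·4.6·5.7) = 64.7299
R = abc/(4·Area) = (10.3·14.2·13.1)/(4·64.7299) = 1916.006/258.9196 = 7.4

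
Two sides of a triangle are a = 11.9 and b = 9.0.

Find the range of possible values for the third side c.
By the triangle inequality: |a - b| < c < a + b
|11.9 - 9.0| < c < 11.9 + 9.0
2.9 < c < 20.9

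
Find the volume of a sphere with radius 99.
Volume = (4/3) * pi * r³
Volume = (4/3) * pi * 99³
Volume = (4/3) * pi * 970299
Volume = 4064378.95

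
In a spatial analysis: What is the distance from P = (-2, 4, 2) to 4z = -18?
d = |0(-2) + 0(4) + 4(2) - (-18)| / √(0² + 0² + 4²) = 26/√16 = 6.5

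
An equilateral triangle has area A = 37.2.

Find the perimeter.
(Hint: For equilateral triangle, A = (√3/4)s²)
A = (√3/4)s²  →  s² = 4A/√3 = 4·37.2/√3 = 85.9097
s = 9.26875
Perimeter = 3s = 27.81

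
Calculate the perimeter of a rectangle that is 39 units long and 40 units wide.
Perimeter = 2 * (length + width)
Perimeter = 2 * (39 + 40)
Perimeter = 2 * 79
Perimeter = 158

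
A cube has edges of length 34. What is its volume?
Volume = s³
Volume = 34³
Volume = 39304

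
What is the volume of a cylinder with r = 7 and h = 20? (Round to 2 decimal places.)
Volume = pi * r² * h
Volume = pi * 7² * 20
Volume = pi * 49 * 20
Volume = pi * 980
Volume = 3078.76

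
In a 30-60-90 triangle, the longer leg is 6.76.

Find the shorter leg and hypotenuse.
In a 30-60-90 triangle, sides are in ratio 1 : √3 : 2.
Long leg = short leg·√3  →  short leg = 6.76/√3 = 3.903
Hypotenuse = 2·(short leg) = 2·6.76/√3 = 7.806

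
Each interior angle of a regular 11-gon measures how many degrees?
Interior angle of a regular n-gon = (n-2)*180/n
Interior angle = (11-2)*180/11
Interior angle = 9*180/11
Interior angle = 1620/11
Interior angle = 147.27 degrees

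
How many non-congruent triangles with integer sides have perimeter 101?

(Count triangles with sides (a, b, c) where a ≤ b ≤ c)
With a ≤ b ≤ c and a + b + c = 101, the triangle inequality a + b > c gives c < 101/2, so c ≤ 50.
Iterate a from 1 to ⌊p/3⌋ = 33; for each a, b ranges from a to ⌊(p−a)/2⌋ with c = p − a − b, keeping only c ≥ b.
Triples: (1, 50, 50), (2, 49, 50), (3, 48, 50), …
Count = 225 triangles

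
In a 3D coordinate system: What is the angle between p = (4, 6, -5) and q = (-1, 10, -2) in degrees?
p·q = 66, |p|² = 77, |q|² = 105
cos θ = 66/√8085 ≈ 0.734
θ ≈ 42.78°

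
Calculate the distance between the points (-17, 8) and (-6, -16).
Using the distance formula: d = sqrt((x₂-x₁)² + (y₂-y₁)²)
dx = (-6) - (-17) = 11
dy = (-16) - 8 = -24
d = sqrt(11² + (-24)²) = sqrt(121 + 576) = sqrt(697) = 26.40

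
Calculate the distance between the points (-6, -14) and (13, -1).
Using the distance formula: d = sqrt((x₂-x₁)² + (y₂-y₁)²)
dx = 13 - (-6) = 19
dy = (-1) - (-14) = 13
d = sqrt(19² + 13²) = sqrt(361 + 169) = sqrt(530) = 23.02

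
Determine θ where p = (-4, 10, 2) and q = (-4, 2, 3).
p·q = 42, |p|² = 120, |q|² = 29
cos θ = 42/√3480 ≈ 0.712
θ ≈ 44.6°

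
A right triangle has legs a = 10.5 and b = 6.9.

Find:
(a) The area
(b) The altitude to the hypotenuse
(a) Area = ½ab = ½·10.5·6.9 = 36.225
(b) Hypotenuse c = √(10.5² + 6.9²) = √157.86 = 12.5642
    Area = ½·c·h_c  →  h_c = 2·Area/c = 2·36.225/12.5642 = 5.766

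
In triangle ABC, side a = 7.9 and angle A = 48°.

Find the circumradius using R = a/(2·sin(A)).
R = a/(2·sin(A)) = 7.9/(2·sin(48°))
R = 7.9/(2·0.743145) = 7.9/1.486290 = 5.315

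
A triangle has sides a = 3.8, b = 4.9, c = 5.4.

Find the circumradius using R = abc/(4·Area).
s = (a+b+c)/2 = 7.05
Area = √(s(s-a)(s-b)(s-c)) = √(7.05·3.25·2.15·1.65) = 9.01566
R = abc/(4·Area) = (3.8·4.9·5.4)/(4·9.01566) = 100.548/36.06264 = 2.788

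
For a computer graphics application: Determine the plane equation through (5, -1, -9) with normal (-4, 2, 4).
d = n·P = (-4)(5) + (2)(-1) + (4)(-9) = -58
Plane: -4x + 2y + 4z = -58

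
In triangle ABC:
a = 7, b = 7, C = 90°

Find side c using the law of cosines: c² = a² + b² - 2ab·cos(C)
c² = 7² + 7² - 2·7·7·cos(90°)
c² = 49 + 49 - 98·0.0000 = 98
c = √98 = 9.899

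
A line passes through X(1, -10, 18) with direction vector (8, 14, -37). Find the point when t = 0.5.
P(0.5) = (1 + 8(0.5), -10 + 14(0.5), 18 + (-37)(0.5)) = (5, -3, -0.5)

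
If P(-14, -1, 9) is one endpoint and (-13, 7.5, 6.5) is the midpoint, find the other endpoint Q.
Q = (2×(-13) - (-14), 2×7.5 - (-1), 2×6.5 - 9) = (-12, 16, 4)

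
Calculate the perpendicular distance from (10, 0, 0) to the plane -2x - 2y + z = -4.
d = |(-2)(10) + (-2)(0) + 1(0) - (-4)| / √((-2)² + (-2)² + 1²) = 16/√9 = 5.333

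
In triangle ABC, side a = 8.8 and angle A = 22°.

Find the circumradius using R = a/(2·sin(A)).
R = a/(2·sin(A)) = 8.8/(2·sin(22°))
R = 8.8/(2·0.374607) = 8.8/0.749213 = 11.75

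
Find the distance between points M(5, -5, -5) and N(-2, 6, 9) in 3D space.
d = √[(-7)² + (11)² + (14)²] = √366 = 19.13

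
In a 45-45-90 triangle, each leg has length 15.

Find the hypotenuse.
Hypotenuse = 15√2 = 21.21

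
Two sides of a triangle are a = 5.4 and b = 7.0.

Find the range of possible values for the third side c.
By the triangle inequality: |a - b| < c < a + b
|5.4 - 7.0| < c < 5.4 + 7.0
1.6 < c < 12.4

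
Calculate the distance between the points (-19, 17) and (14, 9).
Using the distance formula: d = sqrt((x₂-x₁)² + (y₂-y₁)²)
dx = 14 - (-19) = 33
dy = 9 - 17 = -8
d = sqrt(33² + (-8)²) = sqrt(1089 + 64) = sqrt(1153) = 33.96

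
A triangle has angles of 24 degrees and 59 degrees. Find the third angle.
Sum of angles in a triangle = 180 degrees
Third angle = 180 - 24 - 59
Third angle = 97 degrees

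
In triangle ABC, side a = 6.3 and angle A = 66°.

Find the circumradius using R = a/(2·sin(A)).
R = a/(2·sin(A)) = 6.3/(2·sin(66°))
R = 6.3/(2·0.913545) = 6.3/1.827091 = 3.448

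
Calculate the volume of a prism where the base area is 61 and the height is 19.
Volume = base area * height
Volume = 61 * 19
Volume = 1159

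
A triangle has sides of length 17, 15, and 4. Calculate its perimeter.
Perimeter = sum of all sides
Perimeter = 17 + 15 + 4
Perimeter = 36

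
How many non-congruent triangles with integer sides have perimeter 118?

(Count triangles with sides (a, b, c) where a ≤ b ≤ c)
With a ≤ b ≤ c and a + b + c = 118, the triangle inequality a + b > c gives c < 118/2, so c ≤ 58.
Iterate a from 1 to ⌊p/3⌋ = 39; for each a, b ranges from a to ⌊(p−a)/2⌋ with c = p − a − b, keeping only c ≥ b.
Triples: (2, 58, 58), (3, 57, 58), (4, 56, 58), …
Count = 290 triangles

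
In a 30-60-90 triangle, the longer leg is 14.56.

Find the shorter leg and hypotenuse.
In a 30-60-90 triangle, sides are in ratio 1 : √3 : 2.
Long leg = short leg·√3  →  short leg = 14.56/√3 = 8.406
Hypotenuse = 2·(short leg) = 2·14.56/√3 = 16.81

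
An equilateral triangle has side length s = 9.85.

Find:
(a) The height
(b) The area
(a) Height h = s·√3/2 = 9.85·√3/2 = 8.53
(b) Area = (√3/4)·s² = (√3/4)·9.85² = (√3/4)·97.0225 = 42.01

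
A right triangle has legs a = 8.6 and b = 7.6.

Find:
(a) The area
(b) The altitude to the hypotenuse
(a) Area = ½ab = ½·8.6·7.6 = 32.68
(b) Hypotenuse c = √(8.6² + 7.6²) = √131.72 = 11.4769
    Area = ½·c·h_c  →  h_c = 2·Area/c = 2·32.68/11.4769 = 5.695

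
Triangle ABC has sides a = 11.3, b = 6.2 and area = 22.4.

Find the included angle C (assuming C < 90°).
Area = ½ab·sin(C)  →  sin(C) = 2·Area/(ab)
sin(C) = 2·22.4/(11.3·6.2) = 0.639452
C = arcsin(0.639452) = 39.75°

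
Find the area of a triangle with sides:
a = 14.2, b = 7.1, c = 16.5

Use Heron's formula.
s = (a+b+c)/2 = (14.2+7.1+16.5)/2 = 18.9
A = √(s(s-a)(s-b)(s-c)) = √(18.9·4.7·11.8·2.4)
A = √2515.67 = 50.16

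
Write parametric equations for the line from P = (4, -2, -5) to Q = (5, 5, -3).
Direction vector d = Q - P = (1, 7, 2)
x = 4 + t, y = -2 + 7t, z = -5 + 2t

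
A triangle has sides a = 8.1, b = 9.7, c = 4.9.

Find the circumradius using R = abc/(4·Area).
s = (a+b+c)/2 = 11.35
Area = √(s(s-a)(s-b)(s-c)) = √(11.35·3.25·1.65·6.45) = 19.8135
R = abc/(4·Area) = (8.1·9.7·4.9)/(4·19.8135) = 384.993/79.254 = 4.858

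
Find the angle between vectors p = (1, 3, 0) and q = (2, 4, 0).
p·q = 14, |p|² = 10, |q|² = 20
cos θ = 14/√200 ≈ 0.9899
θ ≈ 8.13°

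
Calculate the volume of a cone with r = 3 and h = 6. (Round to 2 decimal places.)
Volume = (1/3) * pi * r² * h
Volume = (1/3) * pi * 3² * 6
Volume = (1/3) * pi * 9 * 6
Volume = (1/3) * pi * 54
Volume = 56.55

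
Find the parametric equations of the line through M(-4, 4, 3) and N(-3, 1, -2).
Direction vector d = N - M = (1, -3, -5)
x = -4 + t, y = 4 - 3t, z = 3 - 5t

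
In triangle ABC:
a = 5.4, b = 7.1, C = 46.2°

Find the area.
Using A = ½ab·sin(C):
A = ½·5.4·7.1·sin(46.2°) = ½·38.34·0.721760 = 13.84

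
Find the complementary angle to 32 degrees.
Complementary angles sum to 90 degrees.
Other angle = 90 - 32
Other angle = 58 degrees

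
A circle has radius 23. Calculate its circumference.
Circumference = 2 * pi * r
Circumference = 2 * pi * 23
Circumference = 144.51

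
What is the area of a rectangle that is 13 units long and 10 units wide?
Area = length * width
Area = 13 * 10
Area = 130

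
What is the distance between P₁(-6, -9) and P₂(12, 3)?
Using the distance formula: d = sqrt((x₂-x₁)² + (y₂-y₁)²)
dx = 12 - (-6) = 18
dy = 3 - (-9) = 12
d = sqrt(18² + 12²) = sqrt(324 + 144) = sqrt(468) = 21.63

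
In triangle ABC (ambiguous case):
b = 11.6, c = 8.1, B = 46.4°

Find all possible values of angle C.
sin(C)/c = sin(B)/b  →  sin(C) = c·sin(B)/b = 8.1·sin(46.4°)/11.6 = 0.505672
C₁ = arcsin(0.505672) = 30.38°,  C₂ = 180° - C₁ = 149.62°
Check C₂: A = 180° - 46.4° - 149.62° = -16.02° ≤ 0, rejected
C = 30.38° (one solution)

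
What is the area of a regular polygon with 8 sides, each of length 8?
For a regular 8-gon with side length s = 8:
Apothem a = s / (2*tan(pi/8)) = 8 / (2*tan(pi/8)) ≈ 9.6569
Perimeter P = 8 * 8 = 64
Area = (1/2) * P * a = (1/2) * 64 * 9.6569 = 309.02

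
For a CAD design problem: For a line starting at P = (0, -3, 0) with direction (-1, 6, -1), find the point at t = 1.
P(1) = (0 + (-1)(1), -3 + 6(1), 0 + (-1)(1)) = (-1, 3, -1)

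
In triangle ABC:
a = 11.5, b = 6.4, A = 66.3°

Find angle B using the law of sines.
sin(B)/b = sin(A)/a
sin(B) = b·sin(A)/a = 6.4·sin(66.3°)/11.5 = 0.509586
B = arcsin(0.509586) = 30.64°  (b ≤ a, so B ≤ A and the acute solution is unique)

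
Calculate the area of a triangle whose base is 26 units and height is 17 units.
Area = (1/2) * base * height
Area = (1/2) * 26 * 17
Area = 221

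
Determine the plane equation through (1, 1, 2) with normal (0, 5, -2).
d = n·P = (0)(1) + (5)(1) + (-2)(2) = 1
Plane: 5y - 2z = 1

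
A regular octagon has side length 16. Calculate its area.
For a regular 8-gon with side length s = 16:
Apothem a = s / (2*tan(pi/8)) = 16 / (2*tan(pi/8)) ≈ 19.3137
Perimeter P = 8 * 16 = 128
Area = (1/2) * P * a = (1/2) * 128 * 19.3137 = 1236.08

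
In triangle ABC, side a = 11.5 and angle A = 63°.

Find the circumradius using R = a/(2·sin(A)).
R = a/(2·sin(A)) = 11.5/(2·sin(63°))
R = 11.5/(2·0.891007) = 11.5/1.782013 = 6.453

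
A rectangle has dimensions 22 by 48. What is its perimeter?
Perimeter = 2 * (length + width)
Perimeter = 2 * (22 + 48)
Perimeter = 2 * 70
Perimeter = 140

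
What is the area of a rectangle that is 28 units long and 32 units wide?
Area = length * width
Area = 28 * 32
Area = 896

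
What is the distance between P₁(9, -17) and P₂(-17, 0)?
Using the distance formula: d = sqrt((x₂-x₁)² + (y₂-y₁)²)
dx = (-17) - 9 = -26
dy = 0 - (-17) = 17
d = sqrt((-26)² + 17²) = sqrt(676 + 289) = sqrt(965) = 31.06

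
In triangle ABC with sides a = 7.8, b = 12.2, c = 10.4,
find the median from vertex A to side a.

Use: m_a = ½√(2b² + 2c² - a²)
m_a = ½√(2·12.2² + 2·10.4² - 7.8²)
m_a = ½√(297.68 + 216.32 - 60.84) = ½√453.16 = 10.64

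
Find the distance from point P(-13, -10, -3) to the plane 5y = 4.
d = |0(-13) + 5(-10) + 0(-3) - (4)| / √(0² + 5² + 0²) = 54/√25 = 10.8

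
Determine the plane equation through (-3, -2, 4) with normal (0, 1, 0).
d = n·P = (0)(-3) + (1)(-2) + (0)(4) = -2
Plane: y = -2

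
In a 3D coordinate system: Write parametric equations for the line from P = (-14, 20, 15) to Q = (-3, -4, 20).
Direction vector d = Q - P = (11, -24, 5)
x = -14 + 11t, y = 20 - 24t, z = 15 + 5t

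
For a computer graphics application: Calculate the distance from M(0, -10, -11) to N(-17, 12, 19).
d = √[(-17)² + (22)² + (30)²] = √1673 = 40.9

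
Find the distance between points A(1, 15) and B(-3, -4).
Using the distance formula: d = sqrt((x₂-x₁)² + (y₂-y₁)²)
dx = (-3) - 1 = -4
dy = (-4) - 15 = -19
d = sqrt((-4)² + (-19)²) = sqrt(16 + 361) = sqrt(377) = 19.42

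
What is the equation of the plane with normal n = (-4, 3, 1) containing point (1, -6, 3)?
d = n·P = (-4)(1) + (3)(-6) + (1)(3) = -19
Plane: -4x + 3y + z = -19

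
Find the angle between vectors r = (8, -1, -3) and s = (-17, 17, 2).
r·s = -159, |r|² = 74, |s|² = 582
cos θ = -159/√43068 ≈ -0.7662
θ ≈ 140.0°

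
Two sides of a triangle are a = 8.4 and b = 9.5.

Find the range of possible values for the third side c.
By the triangle inequality: |a - b| < c < a + b
|8.4 - 9.5| < c < 8.4 + 9.5
1.1 < c < 17.9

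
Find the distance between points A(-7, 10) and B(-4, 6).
Using the distance formula: d = sqrt((x₂-x₁)² + (y₂-y₁)²)
dx = (-4) - (-7) = 3
dy = 6 - 10 = -4
d = sqrt(3² + (-4)²) = sqrt(9 + 16) = sqrt(25) = 5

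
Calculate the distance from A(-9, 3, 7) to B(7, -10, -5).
d = √[(16)² + (-13)² + (-12)²] = √569 = 23.85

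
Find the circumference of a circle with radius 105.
Circumference = 2 * pi * r
Circumference = 2 * pi * 105
Circumference = 659.73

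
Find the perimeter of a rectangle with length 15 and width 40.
Perimeter = 2 * (length + width)
Perimeter = 2 * (15 + 40)
Perimeter = 2 * 55
Perimeter = 110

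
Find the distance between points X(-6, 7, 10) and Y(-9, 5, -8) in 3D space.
d = √[(-3)² + (-2)² + (-18)²] = √337 = 18.36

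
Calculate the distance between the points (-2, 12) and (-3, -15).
Using the distance formula: d = sqrt((x₂-x₁)² + (y₂-y₁)²)
dx = (-3) - (-2) = -1
dy = (-15) - 12 = -27
d = sqrt((-1)² + (-27)²) = sqrt(1 + 729) = sqrt(730) = 27.02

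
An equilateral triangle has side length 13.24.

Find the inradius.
For an equilateral triangle, r = s/(2√3) where s is the side.
r = 13.24/(2√3) = 13.24/3.464102 = 3.822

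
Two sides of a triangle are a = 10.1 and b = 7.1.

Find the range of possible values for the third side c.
By the triangle inequality: |a - b| < c < a + b
|10.1 - 7.1| < c < 10.1 + 7.1
3 < c < 17.2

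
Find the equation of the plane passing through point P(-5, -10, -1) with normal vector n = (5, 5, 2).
d = n·P = (5)(-5) + (5)(-10) + (2)(-1) = -77
Plane: 5x + 5y + 2z = -77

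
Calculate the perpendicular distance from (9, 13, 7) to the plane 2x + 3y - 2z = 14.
d = |2(9) + 3(13) + (-2)(7) - (14)| / √(2² + 3² + (-2)²) = 29/√17 = 7.034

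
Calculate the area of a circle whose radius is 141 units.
Area = pi * r²
Area = pi * 141²
Area = pi * 19881
Area = 62458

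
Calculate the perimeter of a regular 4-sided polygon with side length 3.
Perimeter = number of sides * side length
Perimeter = 4 * 3
Perimeter = 12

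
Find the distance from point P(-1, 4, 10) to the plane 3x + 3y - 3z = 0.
d = |3(-1) + 3(4) + (-3)(10) - (0)| / √(3² + 3² + (-3)²) = 21/√27 = 4.041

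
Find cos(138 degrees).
cos(138 degrees) = -0.7431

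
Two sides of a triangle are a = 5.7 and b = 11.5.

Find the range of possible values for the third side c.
By the triangle inequality: |a - b| < c < a + b
|5.7 - 11.5| < c < 5.7 + 11.5
5.8 < c < 17.2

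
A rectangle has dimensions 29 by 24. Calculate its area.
Area = length * width
Area = 29 * 24
Area = 696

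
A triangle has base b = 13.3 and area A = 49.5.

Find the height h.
A = ½bh  →  h = 2A/b
h = 2·49.5/13.3 = 7.444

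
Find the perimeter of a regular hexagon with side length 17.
Perimeter = number of sides * side length
Perimeter = 6 * 17
Perimeter = 102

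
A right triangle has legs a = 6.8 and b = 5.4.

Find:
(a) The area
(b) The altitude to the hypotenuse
(a) Area = ½ab = ½·6.8·5.4 = 18.36
(b) Hypotenuse c = √(6.8² + 5.4²) = √75.4 = 8.68332
    Area = ½·c·h_c  →  h_c = 2·Area/c = 2·18.36/8.68332 = 4.229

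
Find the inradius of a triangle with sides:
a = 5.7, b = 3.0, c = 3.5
s = (a+b+c)/2 = (5.7+3.0+3.5)/2 = 6.1
Area = √(s(s-a)(s-b)(s-c)) = √(6.1·0.4·3.1·2.6) = 4.43468
r = Area/s = 4.43468/6.1 = 0.727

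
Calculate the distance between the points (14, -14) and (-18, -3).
Using the distance formula: d = sqrt((x₂-x₁)² + (y₂-y₁)²)
dx = (-18) - 14 = -32
dy = (-3) - (-14) = 11
d = sqrt((-32)² + 11²) = sqrt(1024 + 121) = sqrt(1145) = 33.84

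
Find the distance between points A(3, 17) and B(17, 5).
Using the distance formula: d = sqrt((x₂-x₁)² + (y₂-y₁)²)
dx = 17 - 3 = 14
dy = 5 - 17 = -12
d = sqrt(14² + (-12)²) = sqrt(196 + 144) = sqrt(340) = 18.44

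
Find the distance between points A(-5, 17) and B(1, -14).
Using the distance formula: d = sqrt((x₂-x₁)² + (y₂-y₁)²)
dx = 1 - (-5) = 6
dy = (-14) - 17 = -31
d = sqrt(6² + (-31)²) = sqrt(36 + 961) = sqrt(997) = 31.58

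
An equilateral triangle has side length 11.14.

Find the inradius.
For an equilateral triangle, r = s/(2√3) where s is the side.
r = 11.14/(2√3) = 11.14/3.464102 = 3.216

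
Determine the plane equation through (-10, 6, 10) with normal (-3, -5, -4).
d = n·P = (-3)(-10) + (-5)(6) + (-4)(10) = -40
Plane: -3x - 5y - 4z = -40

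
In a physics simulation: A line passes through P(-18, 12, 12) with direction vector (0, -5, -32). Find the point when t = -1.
P(-1) = (-18 + 0(-1), 12 + (-5)(-1), 12 + (-32)(-1)) = (-18, 17, 44)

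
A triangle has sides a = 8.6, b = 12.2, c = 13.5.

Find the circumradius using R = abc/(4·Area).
s = (a+b+c)/2 = 17.15
Area = √(s(s-a)(s-b)(s-c)) = √(17.15·8.55·4.95·3.65) = 51.4712
R = abc/(4·Area) = (8.6·12.2·13.5)/(4·51.4712) = 1416.42/205.8848 = 6.88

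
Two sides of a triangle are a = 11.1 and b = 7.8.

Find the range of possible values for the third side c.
By the triangle inequality: |a - b| < c < a + b
|11.1 - 7.8| < c < 11.1 + 7.8
3.3 < c < 18.9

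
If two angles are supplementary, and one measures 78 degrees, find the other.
Supplementary angles sum to 180 degrees.
Other angle = 180 - 78
Other angle = 102 degrees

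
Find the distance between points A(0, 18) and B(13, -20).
Using the distance formula: d = sqrt((x₂-x₁)² + (y₂-y₁)²)
dx = 13 - 0 = 13
dy = (-20) - 18 = -38
d = sqrt(13² + (-38)²) = sqrt(169 + 1444) = sqrt(1613) = 40.16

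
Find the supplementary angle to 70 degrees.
Supplementary angles sum to 180 degrees.
Other angle = 180 - 70
Other angle = 110 degrees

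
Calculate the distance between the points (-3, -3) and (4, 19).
Using the distance formula: d = sqrt((x₂-x₁)² + (y₂-y₁)²)
dx = 4 - (-3) = 7
dy = 19 - (-3) = 22
d = sqrt(7² + 22²) = sqrt(49 + 484) = sqrt(533) = 23.09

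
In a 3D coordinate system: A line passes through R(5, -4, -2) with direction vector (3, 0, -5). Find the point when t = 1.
P(1) = (5 + 3(1), -4 + 0(1), -2 + (-5)(1)) = (8, -4, -7)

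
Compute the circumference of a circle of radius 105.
Circumference = 2 * pi * r
Circumference = 2 * pi * 105
Circumference = 659.73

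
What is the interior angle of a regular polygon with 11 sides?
Interior angle of a regular n-gon = (n-2)*180/n
Interior angle = (11-2)*180/11
Interior angle = 9*180/11
Interior angle = 1620/11
Interior angle = 147.27 degrees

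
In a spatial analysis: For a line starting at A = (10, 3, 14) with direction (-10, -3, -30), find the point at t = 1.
P(1) = (10 + (-10)(1), 3 + (-3)(1), 14 + (-30)(1)) = (0, 0, -16)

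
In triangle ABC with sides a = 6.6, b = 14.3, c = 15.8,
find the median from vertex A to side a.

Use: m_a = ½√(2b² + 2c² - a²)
m_a = ½√(2·14.3² + 2·15.8² - 6.6²)
m_a = ½√(408.98 + 499.28 - 43.56) = ½√864.7 = 14.7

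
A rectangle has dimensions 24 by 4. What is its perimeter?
Perimeter = 2 * (length + width)
Perimeter = 2 * (24 + 4)
Perimeter = 2 * 28
Perimeter = 56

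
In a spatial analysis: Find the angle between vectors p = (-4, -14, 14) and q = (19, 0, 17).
p·q = 162, |p|² = 408, |q|² = 650
cos θ = 162/√265200 ≈ 0.3146
θ ≈ 71.66°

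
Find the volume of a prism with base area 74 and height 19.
Volume = base area * height
Volume = 74 * 19
Volume = 1406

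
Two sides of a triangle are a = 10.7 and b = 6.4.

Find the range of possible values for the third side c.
By the triangle inequality: |a - b| < c < a + b
|10.7 - 6.4| < c < 10.7 + 6.4
4.3 < c < 17.1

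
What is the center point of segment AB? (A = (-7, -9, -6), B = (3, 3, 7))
Midpoint = ((-7+3)/2, (-9+3)/2, (-6+7)/2) = (-2, -3, 0.5)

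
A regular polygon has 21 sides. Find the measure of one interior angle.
Interior angle of a regular n-gon = (n-2)*180/n
Interior angle = (21-2)*180/21
Interior angle = 19*180/21
Interior angle = 3420/21
Interior angle = 162.86 degrees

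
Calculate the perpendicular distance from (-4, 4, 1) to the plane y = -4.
d = |0(-4) + 1(4) + 0(1) - (-4)| / √(0² + 1² + 0²) = 8/√1 = 8.0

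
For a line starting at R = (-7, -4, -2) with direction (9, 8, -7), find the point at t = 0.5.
P(0.5) = (-7 + 9(0.5), -4 + 8(0.5), -2 + (-7)(0.5)) = (-2.5, 0, -5.5)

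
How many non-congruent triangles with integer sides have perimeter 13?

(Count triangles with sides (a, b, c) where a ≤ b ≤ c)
With a ≤ b ≤ c and a + b + c = 13, the triangle inequality a + b > c gives c < 13/2, so c ≤ 6.
Iterate a from 1 to ⌊p/3⌋ = 4; for each a, b ranges from a to ⌊(p−a)/2⌋ with c = p − a − b, keeping only c ≥ b.
Triples: (1, 6, 6), (2, 5, 6), (3, 4, 6), …
Count = 5 triangles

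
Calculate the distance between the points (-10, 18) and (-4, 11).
Using the distance formula: d = sqrt((x₂-x₁)² + (y₂-y₁)²)
dx = (-4) - (-10) = 6
dy = 11 - 18 = -7
d = sqrt(6² + (-7)²) = sqrt(36 + 49) = sqrt(85) = 9.22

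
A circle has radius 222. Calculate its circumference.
Circumference = 2 * pi * r
Circumference = 2 * pi * 222
Circumference = 1394.87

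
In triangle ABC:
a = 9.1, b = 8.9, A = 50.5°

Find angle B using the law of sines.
sin(B)/b = sin(A)/a
sin(B) = b·sin(A)/a = 8.9·sin(50.5°)/9.1 = 0.754666
B = arcsin(0.754666) = 49°  (b ≤ a, so B ≤ A and the acute solution is unique)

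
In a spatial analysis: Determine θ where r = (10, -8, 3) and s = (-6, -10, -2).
r·s = 14, |r|² = 173, |s|² = 140
cos θ = 14/√24220 ≈ 0.08996
θ ≈ 84.84°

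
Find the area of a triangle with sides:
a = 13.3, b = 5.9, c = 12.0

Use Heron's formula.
s = (a+b+c)/2 = (13.3+5.9+12.0)/2 = 15.6
A = √(s(s-a)(s-b)(s-c)) = √(15.6·2.3·9.7·3.6)
A = √1252.93 = 35.4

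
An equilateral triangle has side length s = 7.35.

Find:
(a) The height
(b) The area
(a) Height h = s·√3/2 = 7.35·√3/2 = 6.365
(b) Area = (√3/4)·s² = (√3/4)·7.35² = (√3/4)·54.0225 = 23.39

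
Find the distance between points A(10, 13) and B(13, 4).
Using the distance formula: d = sqrt((x₂-x₁)² + (y₂-y₁)²)
dx = 13 - 10 = 3
dy = 4 - 13 = -9
d = sqrt(3² + (-9)²) = sqrt(9 + 81) = sqrt(90) = 9.49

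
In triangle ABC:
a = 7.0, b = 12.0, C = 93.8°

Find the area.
Using A = ½ab·sin(C):
A = ½·7.0·12.0·sin(93.8°) = ½·84·0.997801 = 41.91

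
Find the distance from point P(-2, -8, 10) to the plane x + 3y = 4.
d = |1(-2) + 3(-8) + 0(10) - (4)| / √(1² + 3² + 0²) = 30/√10 = 9.487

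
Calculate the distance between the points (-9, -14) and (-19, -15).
Using the distance formula: d = sqrt((x₂-x₁)² + (y₂-y₁)²)
dx = (-19) - (-9) = -10
dy = (-15) - (-14) = -1
d = sqrt((-10)² + (-1)²) = sqrt(100 + 1) = sqrt(101) = 10.05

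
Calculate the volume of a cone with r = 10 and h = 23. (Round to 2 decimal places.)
Volume = (1/3) * pi * r² * h
Volume = (1/3) * pi * 10² * 23
Volume = (1/3) * pi * 100 * 23
Volume = (1/3) * pi * 2300
Volume = 2408.55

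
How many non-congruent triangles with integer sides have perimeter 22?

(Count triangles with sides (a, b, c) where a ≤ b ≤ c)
With a ≤ b ≤ c and a + b + c = 22, the triangle inequality a + b > c gives c < 22/2, so c ≤ 10.
Iterate a from 1 to ⌊p/3⌋ = 7; for each a, b ranges from a to ⌊(p−a)/2⌋ with c = p − a − b, keeping only c ≥ b.
Triples: (2, 10, 10), (3, 9, 10), (4, 8, 10), …
Count = 10 triangles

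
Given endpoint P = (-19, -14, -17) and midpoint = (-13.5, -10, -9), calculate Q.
Q = (2×(-13.5) - (-19), 2×(-10) - (-14), 2×(-9) - (-17)) = (-8, -6, -1)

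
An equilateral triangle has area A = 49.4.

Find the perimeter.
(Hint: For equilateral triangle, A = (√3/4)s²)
A = (√3/4)s²  →  s² = 4A/√3 = 4·49.4/√3 = 114.084
s = 10.681
Perimeter = 3s = 32.04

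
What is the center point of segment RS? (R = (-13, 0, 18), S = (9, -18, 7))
Midpoint = ((-13+9)/2, (0-18)/2, (18+7)/2) = (-2, -9, 12.5)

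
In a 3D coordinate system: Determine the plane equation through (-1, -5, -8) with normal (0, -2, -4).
d = n·P = (0)(-1) + (-2)(-5) + (-4)(-8) = 42
Plane: -2y - 4z = 42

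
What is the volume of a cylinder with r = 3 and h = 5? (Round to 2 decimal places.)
Volume = pi * r² * h
Volume = pi * 3² * 5
Volume = pi * 9 * 5
Volume = pi * 45
Volume = 141.37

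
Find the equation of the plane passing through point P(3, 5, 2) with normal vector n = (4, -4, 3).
d = n·P = (4)(3) + (-4)(5) + (3)(2) = -2
Plane: 4x - 4y + 3z = -2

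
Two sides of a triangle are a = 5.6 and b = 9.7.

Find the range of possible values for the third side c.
By the triangle inequality: |a - b| < c < a + b
|5.6 - 9.7| < c < 5.6 + 9.7
4.1 < c < 15.3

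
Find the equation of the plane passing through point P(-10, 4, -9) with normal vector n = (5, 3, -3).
d = n·P = (5)(-10) + (3)(4) + (-3)(-9) = -11
Plane: 5x + 3y - 3z = -11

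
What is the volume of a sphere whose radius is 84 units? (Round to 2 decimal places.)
Volume = (4/3) * pi * r³
Volume = (4/3) * pi * 84³
Volume = (4/3) * pi * 592704
Volume = 2482712.71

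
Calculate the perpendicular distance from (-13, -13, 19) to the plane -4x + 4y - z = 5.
d = |(-4)(-13) + 4(-13) + (-1)(19) - (5)| / √((-4)² + 4² + (-1)²) = 24/√33 = 4.178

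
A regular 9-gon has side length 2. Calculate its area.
For a regular 9-gon with side length s = 2:
Apothem a = s / (2*tan(pi/9)) = 2 / (2*tan(pi/9)) ≈ 2.7475
Perimeter P = 9 * 2 = 18
Area = (1/2) * P * a = (1/2) * 18 * 2.7475 = 24.73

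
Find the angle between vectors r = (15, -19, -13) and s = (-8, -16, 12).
r·s = 28, |r|² = 755, |s|² = 464
cos θ = 28/√350320 ≈ 0.04731
θ ≈ 87.29°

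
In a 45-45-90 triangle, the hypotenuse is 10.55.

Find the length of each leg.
In a 45-45-90 triangle, hypotenuse = leg·√2  →  leg = hypotenuse/√2
leg = 10.55/√2 = 7.46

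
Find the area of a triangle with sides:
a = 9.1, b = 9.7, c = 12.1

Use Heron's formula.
s = (a+b+c)/2 = (9.1+9.7+12.1)/2 = 15.45
A = √(s(s-a)(s-b)(s-c)) = √(15.45·6.35·5.75·3.35)
A = √1889.8 = 43.47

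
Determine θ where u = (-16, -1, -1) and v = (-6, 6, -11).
u·v = 101, |u|² = 258, |v|² = 193
cos θ = 101/√49794 ≈ 0.4526
θ ≈ 63.09°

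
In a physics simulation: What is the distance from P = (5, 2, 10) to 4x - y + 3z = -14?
d = |4(5) + (-1)(2) + 3(10) - (-14)| / √(4² + (-1)² + 3²) = 62/√26 = 12.16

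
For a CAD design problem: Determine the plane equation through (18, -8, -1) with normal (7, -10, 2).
d = n·P = (7)(18) + (-10)(-8) + (2)(-1) = 204
Plane: 7x - 10y + 2z = 204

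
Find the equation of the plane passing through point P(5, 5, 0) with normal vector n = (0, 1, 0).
d = n·P = (0)(5) + (1)(5) + (0)(0) = 5
Plane: y = 5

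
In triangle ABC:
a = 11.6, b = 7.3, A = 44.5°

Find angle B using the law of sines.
sin(B)/b = sin(A)/a
sin(B) = b·sin(A)/a = 7.3·sin(44.5°)/11.6 = 0.441089
B = arcsin(0.441089) = 26.17°  (b ≤ a, so B ≤ A and the acute solution is unique)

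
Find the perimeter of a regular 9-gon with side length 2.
Perimeter = number of sides * side length
Perimeter = 9 * 2
Perimeter = 18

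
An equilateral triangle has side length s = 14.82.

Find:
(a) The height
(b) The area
(a) Height h = s·√3/2 = 14.82·√3/2 = 12.83
(b) Area = (√3/4)·s² = (√3/4)·14.82² = (√3/4)·219.632 = 95.1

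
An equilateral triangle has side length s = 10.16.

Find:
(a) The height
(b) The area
(a) Height h = s·√3/2 = 10.16·√3/2 = 8.799
(b) Area = (√3/4)·s² = (√3/4)·10.16² = (√3/4)·103.226 = 44.7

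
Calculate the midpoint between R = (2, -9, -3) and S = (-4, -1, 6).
Midpoint = ((2-4)/2, (-9-1)/2, (-3+6)/2) = (-1, -5, 1.5)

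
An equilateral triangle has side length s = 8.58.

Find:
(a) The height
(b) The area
(a) Height h = s·√3/2 = 8.58·√3/2 = 7.43
(b) Area = (√3/4)·s² = (√3/4)·8.58² = (√3/4)·73.6164 = 31.88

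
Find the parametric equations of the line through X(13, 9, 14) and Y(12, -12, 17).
Direction vector d = Y - X = (-1, -21, 3)
x = 13 - t, y = 9 - 21t, z = 14 + 3t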